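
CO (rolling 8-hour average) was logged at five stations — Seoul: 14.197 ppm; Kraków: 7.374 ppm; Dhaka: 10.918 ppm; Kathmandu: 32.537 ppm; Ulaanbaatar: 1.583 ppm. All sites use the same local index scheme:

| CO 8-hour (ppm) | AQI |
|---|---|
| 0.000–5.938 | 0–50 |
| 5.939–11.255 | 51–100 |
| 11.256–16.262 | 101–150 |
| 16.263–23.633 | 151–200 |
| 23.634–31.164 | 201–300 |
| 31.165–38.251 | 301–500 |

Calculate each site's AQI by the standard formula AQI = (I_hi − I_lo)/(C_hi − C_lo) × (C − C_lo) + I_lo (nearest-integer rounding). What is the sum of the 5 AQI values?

Seoul: row 11.256–16.262 (AQI 101–150). (150−101)·(14.197−11.256)/(16.262−11.256) + 101 = 49·2.941/5.006 + 101 ≈ 129.79 → 130.
Kraków: row 5.939–11.255 (AQI 51–100). (100−51)·(7.374−5.939)/(11.255−5.939) + 51 = 49·1.435/5.316 + 51 ≈ 64.23 → 64.
Dhaka 10.918: bracket 5.939–11.255 → index 51–100; slope 49/5.316, offset 4.979.
AQI = 51 + 49/5.316·4.979 ≈ 96.89 ⇒ 97.
Kathmandu 32.537: bracket 31.165–38.251 → index 301–500; slope 199/7.086, offset 1.372.
AQI = 301 + 199/7.086·1.372 ≈ 339.53 ⇒ 340.
Ulaanbaatar: 1.583 ∈ [0.000, 5.938] ↔ index [0, 50].
0 + (1.583−0.000)·(50−0)/(5.938−0.000) = 0 + 1.583·50/5.938 ≈ 13.33, so AQI = 13.
AQIs: Seoul=130, Kraków=64, Dhaka=97, Kathmandu=340, Ulaanbaatar=13. Sum = 130 + 64 + 97 + 340 + 13 = 644.

644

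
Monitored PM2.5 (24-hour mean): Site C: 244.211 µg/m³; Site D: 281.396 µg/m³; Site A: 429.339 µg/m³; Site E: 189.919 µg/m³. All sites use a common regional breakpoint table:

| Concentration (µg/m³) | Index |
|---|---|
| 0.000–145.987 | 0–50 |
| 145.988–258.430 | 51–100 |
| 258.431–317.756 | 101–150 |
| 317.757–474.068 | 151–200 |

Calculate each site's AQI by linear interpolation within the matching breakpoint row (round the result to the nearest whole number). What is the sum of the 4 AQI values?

Site C: 244.211 lies in 145.988–258.430, so I_lo=51, I_hi=100, C_lo=145.988, C_hi=258.430.
(100−51)/(258.430−145.988) × (244.211−145.988) + 51 = 49/112.442 × 98.223 + 51 ≈ 93.80 → 94.
Site D: 281.396 ∈ [258.431, 317.756] ↔ index [101, 150].
101 + (281.396−258.431)·(150−101)/(317.756−258.431) = 101 + 22.965·49/59.325 ≈ 119.97, so AQI = 120.
Site A: 429.339 lies in 317.757–474.068, so I_lo=151, I_hi=200, C_lo=317.757, C_hi=474.068.
(200−151)/(474.068−317.757) × (429.339−317.757) + 151 = 49/156.311 × 111.582 + 151 ≈ 185.98 → 186.
Site E: row 145.988–258.430 (AQI 51–100). (100−51)·(189.919−145.988)/(258.430−145.988) + 51 = 49·43.931/112.442 + 51 ≈ 70.14 → 70.
AQIs: Site C=94, Site D=120, Site A=186, Site E=70. Sum = 94 + 120 + 186 + 70 = 470.

470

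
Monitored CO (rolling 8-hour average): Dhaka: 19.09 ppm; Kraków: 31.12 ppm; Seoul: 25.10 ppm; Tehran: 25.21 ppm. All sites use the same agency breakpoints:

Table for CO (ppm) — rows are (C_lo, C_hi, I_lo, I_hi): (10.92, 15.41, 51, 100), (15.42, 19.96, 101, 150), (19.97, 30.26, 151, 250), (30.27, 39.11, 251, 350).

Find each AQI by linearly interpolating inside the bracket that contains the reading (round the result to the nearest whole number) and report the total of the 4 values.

803

Dhaka: row 15.42–19.96 (AQI 101–150). (150−101)·(19.09−15.42)/(19.96−15.42) + 101 = 49·3.67/4.54 + 101 ≈ 140.61 → 141.
Kraków: 31.12 ∈ [30.27, 39.11] ↔ index [251, 350].
251 + (31.12−30.27)·(350−251)/(39.11−30.27) = 251 + 0.85·99/8.84 ≈ 260.52, so AQI = 261.
Seoul: 25.10 ∈ [19.97, 30.26] ↔ index [151, 250].
151 + (25.10−19.97)·(250−151)/(30.26−19.97) = 151 + 5.13·99/10.29 ≈ 200.36, so AQI = 200.
Tehran 25.21: bracket 19.97–30.26 → index 151–250; slope 99/10.29, offset 5.24.
AQI = 151 + 99/10.29·5.24 ≈ 201.41 ⇒ 201.
AQIs: Dhaka=141, Kraków=261, Seoul=200, Tehran=201. Sum = 141 + 261 + 200 + 201 = 803.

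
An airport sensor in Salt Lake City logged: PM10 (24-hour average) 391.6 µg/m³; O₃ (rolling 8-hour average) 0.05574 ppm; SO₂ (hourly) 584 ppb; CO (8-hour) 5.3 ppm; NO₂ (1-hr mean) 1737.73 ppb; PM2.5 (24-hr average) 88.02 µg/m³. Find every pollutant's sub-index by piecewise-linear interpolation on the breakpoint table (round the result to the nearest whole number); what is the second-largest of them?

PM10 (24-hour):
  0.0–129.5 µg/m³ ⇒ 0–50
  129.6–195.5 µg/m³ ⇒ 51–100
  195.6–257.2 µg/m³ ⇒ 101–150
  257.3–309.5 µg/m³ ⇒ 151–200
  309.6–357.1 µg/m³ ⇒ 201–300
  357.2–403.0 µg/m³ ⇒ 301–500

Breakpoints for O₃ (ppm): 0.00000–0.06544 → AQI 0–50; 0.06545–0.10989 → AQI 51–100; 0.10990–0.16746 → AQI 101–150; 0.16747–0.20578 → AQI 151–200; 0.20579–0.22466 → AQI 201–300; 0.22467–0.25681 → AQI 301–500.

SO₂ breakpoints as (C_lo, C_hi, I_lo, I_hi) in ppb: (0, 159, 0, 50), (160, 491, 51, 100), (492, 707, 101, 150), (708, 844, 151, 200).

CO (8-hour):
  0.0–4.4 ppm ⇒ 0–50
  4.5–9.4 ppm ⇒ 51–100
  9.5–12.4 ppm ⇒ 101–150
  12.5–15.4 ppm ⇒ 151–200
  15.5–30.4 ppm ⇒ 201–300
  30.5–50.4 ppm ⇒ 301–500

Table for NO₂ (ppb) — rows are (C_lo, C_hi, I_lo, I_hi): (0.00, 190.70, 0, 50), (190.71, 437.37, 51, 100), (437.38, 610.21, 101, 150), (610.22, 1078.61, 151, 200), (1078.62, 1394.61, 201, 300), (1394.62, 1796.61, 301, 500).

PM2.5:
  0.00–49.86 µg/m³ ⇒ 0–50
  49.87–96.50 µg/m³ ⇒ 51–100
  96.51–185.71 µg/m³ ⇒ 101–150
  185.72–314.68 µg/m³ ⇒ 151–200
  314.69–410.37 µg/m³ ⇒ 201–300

PM10: row 357.2–403.0 (AQI 301–500). (500−301)·(391.6−357.2)/(403.0−357.2) + 301 = 199·34.4/45.8 + 301 ≈ 450.47 → 450.
O₃: row 0.00000–0.06544 (AQI 0–50). (50−0)·(0.05574−0.00000)/(0.06544−0.00000) + 0 = 50·0.05574/0.06544 + 0 ≈ 42.59 → 43.
SO₂: 584 ∈ [492, 707] ↔ index [101, 150].
101 + (584−492)·(150−101)/(707−492) = 101 + 92·49/215 ≈ 121.97, so AQI = 122.
CO: row 4.5–9.4 (AQI 51–100). (100−51)·(5.3−4.5)/(9.4−4.5) + 51 = 49·0.8/4.9 + 51 ≈ 59.00 → 59.
NO₂ 1737.73: bracket 1394.62–1796.61 → index 301–500; slope 199/401.99, offset 343.11.
AQI = 301 + 199/401.99·343.11 ≈ 470.85 ⇒ 471.
PM2.5: 88.02 ∈ [49.87, 96.50] ↔ index [51, 100].
51 + (88.02−49.87)·(100−51)/(96.50−49.87) = 51 + 38.15·49/46.63 ≈ 91.09, so AQI = 91.
Sub-indices: PM10→450, O₃→43, SO₂→122, CO→59, NO₂→471, PM2.5→91. Ranked high→low: 471, 450, 122, 91, 59, 43. Second-highest sub-index = 450.

450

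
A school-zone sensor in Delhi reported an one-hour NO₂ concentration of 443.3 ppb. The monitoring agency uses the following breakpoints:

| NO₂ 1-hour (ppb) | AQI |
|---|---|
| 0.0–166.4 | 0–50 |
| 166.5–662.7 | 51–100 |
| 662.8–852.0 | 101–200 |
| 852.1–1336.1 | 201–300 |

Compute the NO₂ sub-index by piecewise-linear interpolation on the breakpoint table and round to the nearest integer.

78

NO₂: 443.3 lies in 166.5–662.7, so I_lo=51, I_hi=100, C_lo=166.5, C_hi=662.7.
(100−51)/(662.7−166.5) × (443.3−166.5) + 51 = 49/496.2 × 276.8 + 51 ≈ 78.33 → 78.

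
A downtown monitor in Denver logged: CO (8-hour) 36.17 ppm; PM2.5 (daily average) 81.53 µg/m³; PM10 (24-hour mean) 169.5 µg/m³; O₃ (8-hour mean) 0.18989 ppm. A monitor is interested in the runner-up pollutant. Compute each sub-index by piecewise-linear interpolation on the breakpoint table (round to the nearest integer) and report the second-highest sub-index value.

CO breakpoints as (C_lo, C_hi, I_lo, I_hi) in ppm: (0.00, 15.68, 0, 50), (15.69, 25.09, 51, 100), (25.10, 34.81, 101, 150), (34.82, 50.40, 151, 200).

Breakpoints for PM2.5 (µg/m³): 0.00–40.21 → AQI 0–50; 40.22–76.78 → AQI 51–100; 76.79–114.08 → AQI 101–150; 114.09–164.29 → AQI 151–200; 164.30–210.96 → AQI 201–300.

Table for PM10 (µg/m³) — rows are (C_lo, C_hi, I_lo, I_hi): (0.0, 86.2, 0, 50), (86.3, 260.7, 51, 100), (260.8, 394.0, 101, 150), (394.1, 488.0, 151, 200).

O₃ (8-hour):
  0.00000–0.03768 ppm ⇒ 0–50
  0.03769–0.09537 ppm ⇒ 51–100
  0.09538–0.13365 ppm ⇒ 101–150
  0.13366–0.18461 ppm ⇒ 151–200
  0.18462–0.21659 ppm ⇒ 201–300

155

CO: 36.17 ∈ [34.82, 50.40] ↔ index [151, 200].
151 + (36.17−34.82)·(200−151)/(50.40−34.82) = 151 + 1.35·49/15.58 ≈ 155.25, so AQI = 155.
PM2.5: 81.53 lies in 76.79–114.08, so I_lo=101, I_hi=150, C_lo=76.79, C_hi=114.08.
(150−101)/(114.08−76.79) × (81.53−76.79) + 101 = 49/37.29 × 4.74 + 101 ≈ 107.23 → 107.
PM10 169.5: bracket 86.3–260.7 → index 51–100; slope 49/174.4, offset 83.2.
AQI = 51 + 49/174.4·83.2 ≈ 74.38 ⇒ 74.
O₃: 0.18989 ∈ [0.18462, 0.21659] ↔ index [201, 300].
201 + (0.18989−0.18462)·(300−201)/(0.21659−0.18462) = 201 + 0.00527·99/0.03197 ≈ 217.32, so AQI = 217.
Sub-indices: CO→155, PM2.5→107, PM10→74, O₃→217. Ranked high→low: 217, 155, 107, 74. Second-highest sub-index = 155.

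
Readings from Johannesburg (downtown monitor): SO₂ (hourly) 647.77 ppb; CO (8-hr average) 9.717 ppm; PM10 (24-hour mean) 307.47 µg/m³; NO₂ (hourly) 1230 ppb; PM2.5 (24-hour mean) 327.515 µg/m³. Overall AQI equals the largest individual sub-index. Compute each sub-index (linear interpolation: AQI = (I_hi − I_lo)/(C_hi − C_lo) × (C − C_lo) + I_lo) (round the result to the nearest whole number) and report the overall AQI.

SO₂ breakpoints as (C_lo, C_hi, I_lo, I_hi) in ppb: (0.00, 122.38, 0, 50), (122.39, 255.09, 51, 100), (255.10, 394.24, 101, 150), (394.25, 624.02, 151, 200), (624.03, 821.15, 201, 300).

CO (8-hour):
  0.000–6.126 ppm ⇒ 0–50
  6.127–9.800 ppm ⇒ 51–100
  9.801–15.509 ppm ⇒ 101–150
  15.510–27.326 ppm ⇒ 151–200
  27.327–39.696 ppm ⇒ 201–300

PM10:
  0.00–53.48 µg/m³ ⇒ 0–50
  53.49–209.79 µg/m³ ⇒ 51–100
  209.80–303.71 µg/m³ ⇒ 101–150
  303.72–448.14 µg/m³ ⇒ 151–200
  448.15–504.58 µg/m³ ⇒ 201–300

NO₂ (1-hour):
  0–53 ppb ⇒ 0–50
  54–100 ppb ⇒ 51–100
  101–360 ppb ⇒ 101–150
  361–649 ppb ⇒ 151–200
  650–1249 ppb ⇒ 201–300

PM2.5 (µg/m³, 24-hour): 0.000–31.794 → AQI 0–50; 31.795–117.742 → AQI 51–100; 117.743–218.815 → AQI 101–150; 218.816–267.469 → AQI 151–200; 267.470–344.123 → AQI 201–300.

SO₂ 647.77: bracket 624.03–821.15 → index 201–300; slope 99/197.12, offset 23.74.
AQI = 201 + 99/197.12·23.74 ≈ 212.92 ⇒ 213.
CO: row 6.127–9.800 (AQI 51–100). (100−51)·(9.717−6.127)/(9.800−6.127) + 51 = 49·3.590/3.673 + 51 ≈ 98.89 → 99.
PM10: 307.47 ∈ [303.72, 448.14] ↔ index [151, 200].
151 + (307.47−303.72)·(200−151)/(448.14−303.72) = 151 + 3.75·49/144.42 ≈ 152.27, so AQI = 152.
NO₂ 1230: bracket 650–1249 → index 201–300; slope 99/599, offset 580.
AQI = 201 + 99/599·580 ≈ 296.86 ⇒ 297.
PM2.5: 327.515 lies in 267.470–344.123, so I_lo=201, I_hi=300, C_lo=267.470, C_hi=344.123.
(300−201)/(344.123−267.470) × (327.515−267.470) + 201 = 99/76.653 × 60.045 + 201 ≈ 278.55 → 279.
Sub-indices: SO₂→213, CO→99, PM10→152, NO₂→297, PM2.5→279. Overall AQI = max = 297; dominant pollutant is NO₂.

297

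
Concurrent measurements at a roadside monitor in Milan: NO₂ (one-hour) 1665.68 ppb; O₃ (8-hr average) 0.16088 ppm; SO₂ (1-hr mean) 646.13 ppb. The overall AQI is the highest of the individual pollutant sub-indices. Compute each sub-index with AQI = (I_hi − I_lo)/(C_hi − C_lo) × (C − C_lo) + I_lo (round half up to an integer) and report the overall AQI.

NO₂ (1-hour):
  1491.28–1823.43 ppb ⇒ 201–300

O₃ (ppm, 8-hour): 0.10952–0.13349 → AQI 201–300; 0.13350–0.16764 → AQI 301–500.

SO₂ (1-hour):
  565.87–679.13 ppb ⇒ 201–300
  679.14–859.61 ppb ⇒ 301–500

461

NO₂: row 1491.28–1823.43 (AQI 201–300). (300−201)·(1665.68−1491.28)/(1823.43−1491.28) + 201 = 99·174.40/332.15 + 201 ≈ 252.98 → 253.
O₃ 0.16088: bracket 0.13350–0.16764 → index 301–500; slope 199/0.03414, offset 0.02738.
AQI = 301 + 199/0.03414·0.02738 ≈ 460.60 ⇒ 461.
SO₂: row 565.87–679.13 (AQI 201–300). (300−201)·(646.13−565.87)/(679.13−565.87) + 201 = 99·80.26/113.26 + 201 ≈ 271.15 → 271.
Sub-indices: NO₂→253, O₃→461, SO₂→271. Overall AQI = max = 461; dominant pollutant is O₃.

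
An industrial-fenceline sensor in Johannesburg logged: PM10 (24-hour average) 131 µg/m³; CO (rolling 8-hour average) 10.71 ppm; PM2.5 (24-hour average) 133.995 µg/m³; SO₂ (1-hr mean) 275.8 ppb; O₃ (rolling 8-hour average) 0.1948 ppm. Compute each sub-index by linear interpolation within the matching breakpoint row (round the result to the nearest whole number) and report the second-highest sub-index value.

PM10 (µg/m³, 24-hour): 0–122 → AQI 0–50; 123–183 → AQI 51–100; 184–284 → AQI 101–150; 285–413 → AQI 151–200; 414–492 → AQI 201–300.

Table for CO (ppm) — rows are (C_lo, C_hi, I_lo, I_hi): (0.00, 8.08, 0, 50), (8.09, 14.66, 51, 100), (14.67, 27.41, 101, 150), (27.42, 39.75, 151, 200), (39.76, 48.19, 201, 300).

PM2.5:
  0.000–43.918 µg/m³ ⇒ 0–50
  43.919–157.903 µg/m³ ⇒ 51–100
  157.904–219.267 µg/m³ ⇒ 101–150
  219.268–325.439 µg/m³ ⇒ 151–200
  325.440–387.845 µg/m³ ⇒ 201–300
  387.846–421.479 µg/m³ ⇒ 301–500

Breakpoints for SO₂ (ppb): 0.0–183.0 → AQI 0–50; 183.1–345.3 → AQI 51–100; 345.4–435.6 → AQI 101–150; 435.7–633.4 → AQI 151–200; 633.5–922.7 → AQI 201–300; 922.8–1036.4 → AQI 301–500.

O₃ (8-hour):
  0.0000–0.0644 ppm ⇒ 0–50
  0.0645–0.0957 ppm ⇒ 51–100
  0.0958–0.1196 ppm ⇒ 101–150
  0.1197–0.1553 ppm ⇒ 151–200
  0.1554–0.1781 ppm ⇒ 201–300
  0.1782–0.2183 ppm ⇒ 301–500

90

PM10: row 123–183 (AQI 51–100). (100−51)·(131−123)/(183−123) + 51 = 49·8/60 + 51 ≈ 57.53 → 58.
CO: 10.71 ∈ [8.09, 14.66] ↔ index [51, 100].
51 + (10.71−8.09)·(100−51)/(14.66−8.09) = 51 + 2.62·49/6.57 ≈ 70.54, so AQI = 71.
PM2.5: 133.995 ∈ [43.919, 157.903] ↔ index [51, 100].
51 + (133.995−43.919)·(100−51)/(157.903−43.919) = 51 + 90.076·49/113.984 ≈ 89.72, so AQI = 90.
SO₂: row 183.1–345.3 (AQI 51–100). (100−51)·(275.8−183.1)/(345.3−183.1) + 51 = 49·92.7/162.2 + 51 ≈ 79.00 → 79.
O₃: row 0.1782–0.2183 (AQI 301–500). (500−301)·(0.1948−0.1782)/(0.2183−0.1782) + 301 = 199·0.0166/0.0401 + 301 ≈ 383.38 → 383.
Sub-indices: PM10→58, CO→71, PM2.5→90, SO₂→79, O₃→383. Ranked high→low: 383, 90, 79, 71, 58. Second-highest sub-index = 90.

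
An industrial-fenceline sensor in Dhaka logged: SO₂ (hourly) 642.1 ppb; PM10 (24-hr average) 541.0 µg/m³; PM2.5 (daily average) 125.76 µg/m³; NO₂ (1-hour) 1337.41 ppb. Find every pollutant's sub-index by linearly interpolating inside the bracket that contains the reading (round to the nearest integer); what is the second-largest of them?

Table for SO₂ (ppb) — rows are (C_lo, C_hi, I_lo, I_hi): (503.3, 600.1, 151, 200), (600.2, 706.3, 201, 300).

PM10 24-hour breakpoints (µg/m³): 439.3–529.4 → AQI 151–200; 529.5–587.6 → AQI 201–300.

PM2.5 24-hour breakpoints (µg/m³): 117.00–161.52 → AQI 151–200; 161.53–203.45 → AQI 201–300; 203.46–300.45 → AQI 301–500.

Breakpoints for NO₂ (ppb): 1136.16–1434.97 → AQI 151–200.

221

SO₂: 642.1 lies in 600.2–706.3, so I_lo=201, I_hi=300, C_lo=600.2, C_hi=706.3.
(300−201)/(706.3−600.2) × (642.1−600.2) + 201 = 99/106.1 × 41.9 + 201 ≈ 240.10 → 240.
PM10: 541.0 lies in 529.5–587.6, so I_lo=201, I_hi=300, C_lo=529.5, C_hi=587.6.
(300−201)/(587.6−529.5) × (541.0−529.5) + 201 = 99/58.1 × 11.5 + 201 ≈ 220.60 → 221.
PM2.5 125.76: bracket 117.00–161.52 → index 151–200; slope 49/44.52, offset 8.76.
AQI = 151 + 49/44.52·8.76 ≈ 160.64 ⇒ 161.
NO₂: row 1136.16–1434.97 (AQI 151–200). (200−151)·(1337.41−1136.16)/(1434.97−1136.16) + 151 = 49·201.25/298.81 + 151 ≈ 184.00 → 184.
Sub-indices: SO₂→240, PM10→221, PM2.5→161, NO₂→184. Ranked high→low: 240, 221, 184, 161. Second-highest sub-index = 221.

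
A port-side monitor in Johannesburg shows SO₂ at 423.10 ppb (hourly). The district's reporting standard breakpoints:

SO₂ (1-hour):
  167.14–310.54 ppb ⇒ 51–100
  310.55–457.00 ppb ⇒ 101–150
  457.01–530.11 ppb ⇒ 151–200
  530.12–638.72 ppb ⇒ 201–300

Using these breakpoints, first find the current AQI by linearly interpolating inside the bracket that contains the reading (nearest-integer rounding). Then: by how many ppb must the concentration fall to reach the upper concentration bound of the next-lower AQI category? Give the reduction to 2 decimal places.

SO₂: row 310.55–457.00 (AQI 101–150). (150−101)·(423.10−310.55)/(457.00−310.55) + 101 = 49·112.55/146.45 + 101 ≈ 138.66 → 139.
Current AQI 139 is in the Unhealthy for Sensitive Groups range (101–150). The next-lower category tops out at AQI 100, whose upper concentration bound is 310.54 ppb.
Reduction needed = 423.10 − 310.54 = 112.56 ppb.

112.56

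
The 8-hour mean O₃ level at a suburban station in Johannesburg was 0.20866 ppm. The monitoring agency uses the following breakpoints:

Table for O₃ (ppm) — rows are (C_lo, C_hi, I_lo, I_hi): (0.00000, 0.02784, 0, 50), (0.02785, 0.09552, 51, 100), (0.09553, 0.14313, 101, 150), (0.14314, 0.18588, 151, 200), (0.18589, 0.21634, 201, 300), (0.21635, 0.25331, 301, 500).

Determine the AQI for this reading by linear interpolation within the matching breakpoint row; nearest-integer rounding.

275

O₃: row 0.18589–0.21634 (AQI 201–300). (300−201)·(0.20866−0.18589)/(0.21634−0.18589) + 201 = 99·0.02277/0.03045 + 201 ≈ 275.03 → 275.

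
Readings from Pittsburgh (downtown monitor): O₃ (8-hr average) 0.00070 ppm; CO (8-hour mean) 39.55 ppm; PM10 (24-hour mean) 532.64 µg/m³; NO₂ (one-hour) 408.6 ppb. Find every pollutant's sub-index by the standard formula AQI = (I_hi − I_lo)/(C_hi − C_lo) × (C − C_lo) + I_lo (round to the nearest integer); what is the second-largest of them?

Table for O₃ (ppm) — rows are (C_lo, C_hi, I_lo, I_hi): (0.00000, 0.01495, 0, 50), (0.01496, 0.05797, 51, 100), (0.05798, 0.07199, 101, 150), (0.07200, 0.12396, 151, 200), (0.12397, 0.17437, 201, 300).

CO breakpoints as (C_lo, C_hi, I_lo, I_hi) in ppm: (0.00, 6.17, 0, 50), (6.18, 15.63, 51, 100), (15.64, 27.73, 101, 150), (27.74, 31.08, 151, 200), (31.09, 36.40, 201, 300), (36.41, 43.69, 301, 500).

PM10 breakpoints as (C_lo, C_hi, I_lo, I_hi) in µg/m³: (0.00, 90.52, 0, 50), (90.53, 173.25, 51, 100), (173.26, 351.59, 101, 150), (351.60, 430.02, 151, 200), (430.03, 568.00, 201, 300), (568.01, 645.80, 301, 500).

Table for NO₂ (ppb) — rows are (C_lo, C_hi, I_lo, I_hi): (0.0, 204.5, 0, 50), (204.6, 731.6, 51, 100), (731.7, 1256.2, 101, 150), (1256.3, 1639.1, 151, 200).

O₃: row 0.00000–0.01495 (AQI 0–50). (50−0)·(0.00070−0.00000)/(0.01495−0.00000) + 0 = 50·0.00070/0.01495 + 0 ≈ 2.34 → 2.
CO: 39.55 ∈ [36.41, 43.69] ↔ index [301, 500].
301 + (39.55−36.41)·(500−301)/(43.69−36.41) = 301 + 3.14·199/7.28 ≈ 386.83, so AQI = 387.
PM10 532.64: bracket 430.03–568.00 → index 201–300; slope 99/137.97, offset 102.61.
AQI = 201 + 99/137.97·102.61 ≈ 274.63 ⇒ 275.
NO₂: row 204.6–731.6 (AQI 51–100). (100−51)·(408.6−204.6)/(731.6−204.6) + 51 = 49·204.0/527.0 + 51 ≈ 69.97 → 70.
Sub-indices: O₃→2, CO→387, PM10→275, NO₂→70. Ranked high→low: 387, 275, 70, 2. Second-highest sub-index = 275.

275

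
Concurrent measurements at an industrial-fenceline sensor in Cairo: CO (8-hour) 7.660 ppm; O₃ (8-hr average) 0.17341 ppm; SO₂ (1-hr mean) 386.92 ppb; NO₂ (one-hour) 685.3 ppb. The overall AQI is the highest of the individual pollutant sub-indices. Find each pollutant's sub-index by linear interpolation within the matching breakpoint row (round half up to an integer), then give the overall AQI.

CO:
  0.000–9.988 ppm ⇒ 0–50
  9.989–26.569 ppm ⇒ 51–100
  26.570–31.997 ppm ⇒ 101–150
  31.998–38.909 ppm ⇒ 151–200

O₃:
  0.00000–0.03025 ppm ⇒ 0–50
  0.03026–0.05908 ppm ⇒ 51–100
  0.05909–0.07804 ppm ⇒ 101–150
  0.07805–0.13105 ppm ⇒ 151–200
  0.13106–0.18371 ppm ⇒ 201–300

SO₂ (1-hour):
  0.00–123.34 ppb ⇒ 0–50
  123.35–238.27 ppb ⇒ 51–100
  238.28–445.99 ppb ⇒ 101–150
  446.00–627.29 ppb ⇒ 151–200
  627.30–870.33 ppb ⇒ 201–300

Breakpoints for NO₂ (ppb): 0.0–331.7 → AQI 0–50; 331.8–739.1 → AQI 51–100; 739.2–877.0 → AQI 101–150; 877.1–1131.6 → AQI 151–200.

281

CO: row 0.000–9.988 (AQI 0–50). (50−0)·(7.660−0.000)/(9.988−0.000) + 0 = 50·7.660/9.988 + 0 ≈ 38.35 → 38.
O₃: 0.17341 ∈ [0.13106, 0.18371] ↔ index [201, 300].
201 + (0.17341−0.13106)·(300−201)/(0.18371−0.13106) = 201 + 0.04235·99/0.05265 ≈ 280.63, so AQI = 281.
SO₂ 386.92: bracket 238.28–445.99 → index 101–150; slope 49/207.71, offset 148.64.
AQI = 101 + 49/207.71·148.64 ≈ 136.07 ⇒ 136.
NO₂ 685.3: bracket 331.8–739.1 → index 51–100; slope 49/407.3, offset 353.5.
AQI = 51 + 49/407.3·353.5 ≈ 93.53 ⇒ 94.
Sub-indices: CO→38, O₃→281, SO₂→136, NO₂→94. Overall AQI = max = 281; dominant pollutant is O₃.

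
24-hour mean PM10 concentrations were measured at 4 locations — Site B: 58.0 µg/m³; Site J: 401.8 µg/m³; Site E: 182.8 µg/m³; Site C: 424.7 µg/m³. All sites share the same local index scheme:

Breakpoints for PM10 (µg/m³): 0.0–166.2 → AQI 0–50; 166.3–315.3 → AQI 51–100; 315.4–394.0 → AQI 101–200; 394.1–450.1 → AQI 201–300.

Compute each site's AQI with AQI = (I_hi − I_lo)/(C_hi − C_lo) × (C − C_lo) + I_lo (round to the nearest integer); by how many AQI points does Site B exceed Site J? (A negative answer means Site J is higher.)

-198

Site B 58.0: bracket 0.0–166.2 → index 0–50; slope 50/166.2, offset 58.0.
AQI = 0 + 50/166.2·58.0 ≈ 17.45 ⇒ 17.
Site J: 401.8 lies in 394.1–450.1, so I_lo=201, I_hi=300, C_lo=394.1, C_hi=450.1.
(300−201)/(450.1−394.1) × (401.8−394.1) + 201 = 99/56.0 × 7.7 + 201 ≈ 214.61 → 215.
Site E: 182.8 lies in 166.3–315.3, so I_lo=51, I_hi=100, C_lo=166.3, C_hi=315.3.
(100−51)/(315.3−166.3) × (182.8−166.3) + 51 = 49/149.0 × 16.5 + 51 ≈ 56.43 → 56.
Site C: 424.7 lies in 394.1–450.1, so I_lo=201, I_hi=300, C_lo=394.1, C_hi=450.1.
(300−201)/(450.1−394.1) × (424.7−394.1) + 201 = 99/56.0 × 30.6 + 201 ≈ 255.10 → 255.
AQIs: Site B=17, Site J=215, Site E=56, Site C=255. Site B (17) − Site J (215) = -198.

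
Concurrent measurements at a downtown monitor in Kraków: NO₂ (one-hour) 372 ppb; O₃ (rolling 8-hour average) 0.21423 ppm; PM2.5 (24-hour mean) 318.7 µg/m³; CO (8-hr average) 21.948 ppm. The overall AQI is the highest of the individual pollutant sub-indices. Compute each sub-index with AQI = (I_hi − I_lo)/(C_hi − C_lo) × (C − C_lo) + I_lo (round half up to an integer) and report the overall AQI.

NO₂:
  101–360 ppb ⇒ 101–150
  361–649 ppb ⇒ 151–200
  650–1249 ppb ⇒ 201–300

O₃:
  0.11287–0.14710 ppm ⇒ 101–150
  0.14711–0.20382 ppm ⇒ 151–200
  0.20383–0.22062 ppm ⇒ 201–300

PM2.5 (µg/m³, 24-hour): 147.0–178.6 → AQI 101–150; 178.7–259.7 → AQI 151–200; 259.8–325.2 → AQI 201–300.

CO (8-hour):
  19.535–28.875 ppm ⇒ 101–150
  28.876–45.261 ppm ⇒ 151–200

NO₂ 372: bracket 361–649 → index 151–200; slope 49/288, offset 11.
AQI = 151 + 49/288·11 ≈ 152.87 ⇒ 153.
O₃: 0.21423 lies in 0.20383–0.22062, so I_lo=201, I_hi=300, C_lo=0.20383, C_hi=0.22062.
(300−201)/(0.22062−0.20383) × (0.21423−0.20383) + 201 = 99/0.01679 × 0.01040 + 201 ≈ 262.32 → 262.
PM2.5: 318.7 lies in 259.8–325.2, so I_lo=201, I_hi=300, C_lo=259.8, C_hi=325.2.
(300−201)/(325.2−259.8) × (318.7−259.8) + 201 = 99/65.4 × 58.9 + 201 ≈ 290.16 → 290.
CO: 21.948 ∈ [19.535, 28.875] ↔ index [101, 150].
101 + (21.948−19.535)·(150−101)/(28.875−19.535) = 101 + 2.413·49/9.340 ≈ 113.66, so AQI = 114.
Sub-indices: NO₂→153, O₃→262, PM2.5→290, CO→114. Overall AQI = max = 290; dominant pollutant is PM2.5.

290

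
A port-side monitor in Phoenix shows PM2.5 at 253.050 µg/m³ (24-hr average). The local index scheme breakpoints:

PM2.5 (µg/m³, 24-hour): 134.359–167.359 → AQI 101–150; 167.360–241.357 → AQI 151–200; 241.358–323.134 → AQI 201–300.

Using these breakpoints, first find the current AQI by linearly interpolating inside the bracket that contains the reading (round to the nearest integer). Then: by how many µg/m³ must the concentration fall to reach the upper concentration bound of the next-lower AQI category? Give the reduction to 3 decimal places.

PM2.5 253.050: bracket 241.358–323.134 → index 201–300; slope 99/81.776, offset 11.692.
AQI = 201 + 99/81.776·11.692 ≈ 215.15 ⇒ 215.
Current AQI 215 is in the Very Unhealthy range (201–300). The next-lower category tops out at AQI 200, whose upper concentration bound is 241.357 µg/m³.
Reduction needed = 253.050 − 241.357 = 11.693 µg/m³.

11.693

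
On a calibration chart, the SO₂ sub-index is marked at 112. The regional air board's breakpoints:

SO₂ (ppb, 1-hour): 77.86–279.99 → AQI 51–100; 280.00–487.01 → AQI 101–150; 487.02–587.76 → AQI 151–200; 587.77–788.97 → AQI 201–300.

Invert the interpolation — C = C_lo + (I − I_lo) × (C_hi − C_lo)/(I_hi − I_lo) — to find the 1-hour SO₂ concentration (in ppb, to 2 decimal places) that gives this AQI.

326.47

AQI 112 lies in the 101–150 band, which corresponds to 280.00–487.01 ppb.
C = 280.00 + (112−101)×(487.01−280.00)/(150−101) = 280.00 + 11×207.01/49 ≈ 326.4716 ppb → 326.47 ppb to 2 dp.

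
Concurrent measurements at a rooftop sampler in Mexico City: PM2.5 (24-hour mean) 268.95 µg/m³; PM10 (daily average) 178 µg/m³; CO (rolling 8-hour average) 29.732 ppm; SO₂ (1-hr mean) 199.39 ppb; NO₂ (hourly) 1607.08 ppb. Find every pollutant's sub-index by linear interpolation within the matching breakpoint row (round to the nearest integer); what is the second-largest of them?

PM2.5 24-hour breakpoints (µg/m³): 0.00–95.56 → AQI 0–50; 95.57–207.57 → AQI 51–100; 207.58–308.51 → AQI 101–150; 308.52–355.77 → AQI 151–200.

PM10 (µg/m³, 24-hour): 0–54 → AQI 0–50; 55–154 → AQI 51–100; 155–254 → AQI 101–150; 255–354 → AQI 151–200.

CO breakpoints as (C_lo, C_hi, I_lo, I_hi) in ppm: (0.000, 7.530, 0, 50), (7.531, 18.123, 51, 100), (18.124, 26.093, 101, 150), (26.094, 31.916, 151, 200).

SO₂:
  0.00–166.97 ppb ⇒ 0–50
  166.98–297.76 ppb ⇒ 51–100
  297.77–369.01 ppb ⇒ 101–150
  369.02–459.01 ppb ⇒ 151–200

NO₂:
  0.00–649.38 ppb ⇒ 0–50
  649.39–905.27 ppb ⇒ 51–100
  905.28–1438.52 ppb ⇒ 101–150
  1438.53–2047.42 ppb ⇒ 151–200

PM2.5: row 207.58–308.51 (AQI 101–150). (150−101)·(268.95−207.58)/(308.51−207.58) + 101 = 49·61.37/100.93 + 101 ≈ 130.79 → 131.
PM10: 178 ∈ [155, 254] ↔ index [101, 150].
101 + (178−155)·(150−101)/(254−155) = 101 + 23·49/99 ≈ 112.38, so AQI = 112.
CO: 29.732 ∈ [26.094, 31.916] ↔ index [151, 200].
151 + (29.732−26.094)·(200−151)/(31.916−26.094) = 151 + 3.638·49/5.822 ≈ 181.62, so AQI = 182.
SO₂ 199.39: bracket 166.98–297.76 → index 51–100; slope 49/130.78, offset 32.41.
AQI = 51 + 49/130.78·32.41 ≈ 63.14 ⇒ 63.
NO₂ 1607.08: bracket 1438.53–2047.42 → index 151–200; slope 49/608.89, offset 168.55.
AQI = 151 + 49/608.89·168.55 ≈ 164.56 ⇒ 165.
Sub-indices: PM2.5→131, PM10→112, CO→182, SO₂→63, NO₂→165. Ranked high→low: 182, 165, 131, 112, 63. Second-highest sub-index = 165.

165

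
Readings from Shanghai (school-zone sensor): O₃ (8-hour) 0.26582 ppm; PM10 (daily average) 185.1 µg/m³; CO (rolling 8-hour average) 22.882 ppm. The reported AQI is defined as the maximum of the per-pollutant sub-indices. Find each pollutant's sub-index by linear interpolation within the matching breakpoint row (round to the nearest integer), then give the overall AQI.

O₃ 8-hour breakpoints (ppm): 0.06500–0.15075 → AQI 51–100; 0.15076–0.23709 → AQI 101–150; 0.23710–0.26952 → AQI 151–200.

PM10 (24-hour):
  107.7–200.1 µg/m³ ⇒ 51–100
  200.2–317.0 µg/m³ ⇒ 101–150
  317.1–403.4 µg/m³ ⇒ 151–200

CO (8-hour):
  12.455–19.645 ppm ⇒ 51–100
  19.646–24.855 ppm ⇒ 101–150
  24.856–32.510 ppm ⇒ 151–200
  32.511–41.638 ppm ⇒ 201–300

O₃: row 0.23710–0.26952 (AQI 151–200). (200−151)·(0.26582−0.23710)/(0.26952−0.23710) + 151 = 49·0.02872/0.03242 + 151 ≈ 194.41 → 194.
PM10: 185.1 ∈ [107.7, 200.1] ↔ index [51, 100].
51 + (185.1−107.7)·(100−51)/(200.1−107.7) = 51 + 77.4·49/92.4 ≈ 92.05, so AQI = 92.
CO: row 19.646–24.855 (AQI 101–150). (150−101)·(22.882−19.646)/(24.855−19.646) + 101 = 49·3.236/5.209 + 101 ≈ 131.44 → 131.
Sub-indices: O₃→194, PM10→92, CO→131. Overall AQI = max = 194; dominant pollutant is O₃.
AQI 194: Unhealthy.

194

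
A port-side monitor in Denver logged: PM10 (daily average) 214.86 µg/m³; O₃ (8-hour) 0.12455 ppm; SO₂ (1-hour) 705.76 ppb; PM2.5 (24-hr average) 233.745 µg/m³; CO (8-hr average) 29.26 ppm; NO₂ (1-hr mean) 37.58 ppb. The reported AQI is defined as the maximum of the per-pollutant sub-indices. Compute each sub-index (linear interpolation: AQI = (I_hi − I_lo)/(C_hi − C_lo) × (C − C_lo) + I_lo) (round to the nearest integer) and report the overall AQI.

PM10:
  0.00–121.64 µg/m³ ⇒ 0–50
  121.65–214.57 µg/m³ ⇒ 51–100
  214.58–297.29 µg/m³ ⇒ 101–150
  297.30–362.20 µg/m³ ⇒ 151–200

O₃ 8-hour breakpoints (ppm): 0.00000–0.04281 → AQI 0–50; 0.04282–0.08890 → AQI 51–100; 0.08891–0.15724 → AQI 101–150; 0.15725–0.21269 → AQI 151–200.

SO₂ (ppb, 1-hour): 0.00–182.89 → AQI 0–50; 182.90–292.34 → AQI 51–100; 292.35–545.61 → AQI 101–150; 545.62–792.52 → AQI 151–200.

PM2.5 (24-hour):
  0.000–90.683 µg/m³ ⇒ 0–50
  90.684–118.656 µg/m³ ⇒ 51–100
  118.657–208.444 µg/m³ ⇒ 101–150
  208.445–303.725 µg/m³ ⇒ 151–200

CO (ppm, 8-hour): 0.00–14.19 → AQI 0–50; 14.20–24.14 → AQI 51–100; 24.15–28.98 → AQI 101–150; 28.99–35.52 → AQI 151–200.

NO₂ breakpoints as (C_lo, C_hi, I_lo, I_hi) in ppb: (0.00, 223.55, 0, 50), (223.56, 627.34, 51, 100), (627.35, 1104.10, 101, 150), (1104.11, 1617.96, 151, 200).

PM10: 214.86 lies in 214.58–297.29, so I_lo=101, I_hi=150, C_lo=214.58, C_hi=297.29.
(150−101)/(297.29−214.58) × (214.86−214.58) + 101 = 49/82.71 × 0.28 + 101 ≈ 101.17 → 101.
O₃: 0.12455 lies in 0.08891–0.15724, so I_lo=101, I_hi=150, C_lo=0.08891, C_hi=0.15724.
(150−101)/(0.15724−0.08891) × (0.12455−0.08891) + 101 = 49/0.06833 × 0.03564 + 101 ≈ 126.56 → 127.
SO₂: row 545.62–792.52 (AQI 151–200). (200−151)·(705.76−545.62)/(792.52−545.62) + 151 = 49·160.14/246.90 + 151 ≈ 182.78 → 183.
PM2.5 233.745: bracket 208.445–303.725 → index 151–200; slope 49/95.280, offset 25.300.
AQI = 151 + 49/95.280·25.300 ≈ 164.01 ⇒ 164.
CO: 29.26 lies in 28.99–35.52, so I_lo=151, I_hi=200, C_lo=28.99, C_hi=35.52.
(200−151)/(35.52−28.99) × (29.26−28.99) + 151 = 49/6.53 × 0.27 + 151 ≈ 153.03 → 153.
NO₂: 37.58 lies in 0.00–223.55, so I_lo=0, I_hi=50, C_lo=0.00, C_hi=223.55.
(50−0)/(223.55−0.00) × (37.58−0.00) + 0 = 50/223.55 × 37.58 + 0 ≈ 8.41 → 8.
Sub-indices: PM10→101, O₃→127, SO₂→183, PM2.5→164, CO→153, NO₂→8. Overall AQI = max = 183; dominant pollutant is SO₂.

183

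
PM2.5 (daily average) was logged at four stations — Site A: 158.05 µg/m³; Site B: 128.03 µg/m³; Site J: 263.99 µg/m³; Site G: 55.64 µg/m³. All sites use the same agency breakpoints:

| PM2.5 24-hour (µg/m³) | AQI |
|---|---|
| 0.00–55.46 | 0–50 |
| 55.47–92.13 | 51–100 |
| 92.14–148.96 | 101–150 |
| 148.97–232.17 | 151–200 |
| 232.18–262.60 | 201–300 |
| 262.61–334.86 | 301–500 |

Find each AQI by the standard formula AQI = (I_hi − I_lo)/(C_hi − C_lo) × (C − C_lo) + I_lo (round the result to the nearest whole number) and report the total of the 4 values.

644

Site A 158.05: bracket 148.97–232.17 → index 151–200; slope 49/83.20, offset 9.08.
AQI = 151 + 49/83.20·9.08 ≈ 156.35 ⇒ 156.
Site B: 128.03 lies in 92.14–148.96, so I_lo=101, I_hi=150, C_lo=92.14, C_hi=148.96.
(150−101)/(148.96−92.14) × (128.03−92.14) + 101 = 49/56.82 × 35.89 + 101 ≈ 131.95 → 132.
Site J 263.99: bracket 262.61–334.86 → index 301–500; slope 199/72.25, offset 1.38.
AQI = 301 + 199/72.25·1.38 ≈ 304.80 ⇒ 305.
Site G: 55.64 ∈ [55.47, 92.13] ↔ index [51, 100].
51 + (55.64−55.47)·(100−51)/(92.13−55.47) = 51 + 0.17·49/36.66 ≈ 51.23, so AQI = 51.
AQIs: Site A=156, Site B=132, Site J=305, Site G=51. Sum = 156 + 132 + 305 + 51 = 644.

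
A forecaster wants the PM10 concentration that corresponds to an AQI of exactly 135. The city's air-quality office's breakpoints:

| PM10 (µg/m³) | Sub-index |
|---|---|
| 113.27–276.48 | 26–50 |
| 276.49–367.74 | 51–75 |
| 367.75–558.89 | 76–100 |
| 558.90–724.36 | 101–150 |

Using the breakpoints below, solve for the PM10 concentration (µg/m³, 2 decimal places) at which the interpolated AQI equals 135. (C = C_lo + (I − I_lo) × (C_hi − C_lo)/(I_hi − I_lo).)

673.71

AQI 135 lies in the 101–150 band, which corresponds to 558.90–724.36 µg/m³.
C = 558.90 + (135−101)×(724.36−558.90)/(150−101) = 558.90 + 34×165.46/49 ≈ 673.7090 µg/m³ → 673.71 µg/m³ to 2 dp.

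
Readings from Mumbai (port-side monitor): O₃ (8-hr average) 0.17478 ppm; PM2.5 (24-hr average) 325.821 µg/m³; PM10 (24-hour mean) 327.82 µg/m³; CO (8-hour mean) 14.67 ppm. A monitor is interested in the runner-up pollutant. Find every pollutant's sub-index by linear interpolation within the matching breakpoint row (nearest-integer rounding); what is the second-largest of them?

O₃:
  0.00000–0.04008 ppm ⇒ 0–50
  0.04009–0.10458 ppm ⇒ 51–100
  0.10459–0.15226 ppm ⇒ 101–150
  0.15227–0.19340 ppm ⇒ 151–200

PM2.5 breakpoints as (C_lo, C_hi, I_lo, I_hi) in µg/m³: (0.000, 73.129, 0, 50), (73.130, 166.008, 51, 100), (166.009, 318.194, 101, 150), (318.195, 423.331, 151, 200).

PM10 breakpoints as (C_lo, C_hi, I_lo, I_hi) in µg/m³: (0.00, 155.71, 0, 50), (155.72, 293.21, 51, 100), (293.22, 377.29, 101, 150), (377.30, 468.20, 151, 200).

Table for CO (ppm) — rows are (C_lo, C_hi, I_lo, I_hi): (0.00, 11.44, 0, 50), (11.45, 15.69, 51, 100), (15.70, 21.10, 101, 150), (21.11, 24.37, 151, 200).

O₃: 0.17478 lies in 0.15227–0.19340, so I_lo=151, I_hi=200, C_lo=0.15227, C_hi=0.19340.
(200−151)/(0.19340−0.15227) × (0.17478−0.15227) + 151 = 49/0.04113 × 0.02251 + 151 ≈ 177.82 → 178.
PM2.5 325.821: bracket 318.195–423.331 → index 151–200; slope 49/105.136, offset 7.626.
AQI = 151 + 49/105.136·7.626 ≈ 154.55 ⇒ 155.
PM10: 327.82 lies in 293.22–377.29, so I_lo=101, I_hi=150, C_lo=293.22, C_hi=377.29.
(150−101)/(377.29−293.22) × (327.82−293.22) + 101 = 49/84.07 × 34.60 + 101 ≈ 121.17 → 121.
CO: 14.67 lies in 11.45–15.69, so I_lo=51, I_hi=100, C_lo=11.45, C_hi=15.69.
(100−51)/(15.69−11.45) × (14.67−11.45) + 51 = 49/4.24 × 3.22 + 51 ≈ 88.21 → 88.
Sub-indices: O₃→178, PM2.5→155, PM10→121, CO→88. Ranked high→low: 178, 155, 121, 88. Second-highest sub-index = 155.

155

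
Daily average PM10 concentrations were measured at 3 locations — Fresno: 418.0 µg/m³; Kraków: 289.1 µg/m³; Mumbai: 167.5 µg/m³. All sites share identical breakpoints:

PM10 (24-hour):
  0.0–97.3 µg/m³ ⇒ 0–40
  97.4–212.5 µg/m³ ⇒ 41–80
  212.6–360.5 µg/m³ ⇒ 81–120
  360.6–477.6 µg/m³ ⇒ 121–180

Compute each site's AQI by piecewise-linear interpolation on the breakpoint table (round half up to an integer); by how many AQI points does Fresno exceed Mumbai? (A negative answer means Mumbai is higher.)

85

Fresno: 418.0 ∈ [360.6, 477.6] ↔ index [121, 180].
121 + (418.0−360.6)·(180−121)/(477.6−360.6) = 121 + 57.4·59/117.0 ≈ 149.95, so AQI = 150.
Kraków 289.1: bracket 212.6–360.5 → index 81–120; slope 39/147.9, offset 76.5.
AQI = 81 + 39/147.9·76.5 ≈ 101.17 ⇒ 101.
Mumbai: row 97.4–212.5 (AQI 41–80). (80−41)·(167.5−97.4)/(212.5−97.4) + 41 = 39·70.1/115.1 + 41 ≈ 64.75 → 65.
AQIs: Fresno=150, Kraków=101, Mumbai=65. Fresno (150) − Mumbai (65) = 85.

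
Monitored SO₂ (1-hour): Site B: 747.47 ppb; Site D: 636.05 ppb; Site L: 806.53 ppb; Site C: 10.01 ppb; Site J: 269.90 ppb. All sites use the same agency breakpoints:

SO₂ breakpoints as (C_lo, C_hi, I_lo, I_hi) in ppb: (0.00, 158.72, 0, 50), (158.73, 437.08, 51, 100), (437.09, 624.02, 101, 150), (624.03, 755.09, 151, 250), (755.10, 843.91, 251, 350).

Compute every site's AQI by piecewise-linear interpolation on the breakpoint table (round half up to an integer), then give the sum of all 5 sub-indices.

Site B: 747.47 lies in 624.03–755.09, so I_lo=151, I_hi=250, C_lo=624.03, C_hi=755.09.
(250−151)/(755.09−624.03) × (747.47−624.03) + 151 = 99/131.06 × 123.44 + 151 ≈ 244.24 → 244.
Site D: 636.05 lies in 624.03–755.09, so I_lo=151, I_hi=250, C_lo=624.03, C_hi=755.09.
(250−151)/(755.09−624.03) × (636.05−624.03) + 151 = 99/131.06 × 12.02 + 151 ≈ 160.08 → 160.
Site L: 806.53 lies in 755.10–843.91, so I_lo=251, I_hi=350, C_lo=755.10, C_hi=843.91.
(350−251)/(843.91−755.10) × (806.53−755.10) + 251 = 99/88.81 × 51.43 + 251 ≈ 308.33 → 308.
Site C: 10.01 lies in 0.00–158.72, so I_lo=0, I_hi=50, C_lo=0.00, C_hi=158.72.
(50−0)/(158.72−0.00) × (10.01−0.00) + 0 = 50/158.72 × 10.01 + 0 ≈ 3.15 → 3.
Site J: row 158.73–437.08 (AQI 51–100). (100−51)·(269.90−158.73)/(437.08−158.73) + 51 = 49·111.17/278.35 + 51 ≈ 70.57 → 71.
AQIs: Site B=244, Site D=160, Site L=308, Site C=3, Site J=71. Sum = 244 + 160 + 308 + 3 + 71 = 786.

786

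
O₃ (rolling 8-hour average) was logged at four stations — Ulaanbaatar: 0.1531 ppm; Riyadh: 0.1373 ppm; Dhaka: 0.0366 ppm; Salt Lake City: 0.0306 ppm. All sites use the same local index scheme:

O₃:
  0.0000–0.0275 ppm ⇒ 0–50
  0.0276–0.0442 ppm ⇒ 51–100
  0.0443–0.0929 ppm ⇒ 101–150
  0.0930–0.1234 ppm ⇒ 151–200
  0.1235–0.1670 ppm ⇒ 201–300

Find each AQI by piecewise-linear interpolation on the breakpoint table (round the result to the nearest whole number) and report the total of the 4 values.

Ulaanbaatar 0.1531: bracket 0.1235–0.1670 → index 201–300; slope 99/0.0435, offset 0.0296.
AQI = 201 + 99/0.0435·0.0296 ≈ 268.37 ⇒ 268.
Riyadh: 0.1373 lies in 0.1235–0.1670, so I_lo=201, I_hi=300, C_lo=0.1235, C_hi=0.1670.
(300−201)/(0.1670−0.1235) × (0.1373−0.1235) + 201 = 99/0.0435 × 0.0138 + 201 ≈ 232.41 → 232.
Dhaka 0.0366: bracket 0.0276–0.0442 → index 51–100; slope 49/0.0166, offset 0.0090.
AQI = 51 + 49/0.0166·0.0090 ≈ 77.57 ⇒ 78.
Salt Lake City: 0.0306 ∈ [0.0276, 0.0442] ↔ index [51, 100].
51 + (0.0306−0.0276)·(100−51)/(0.0442−0.0276) = 51 + 0.0030·49/0.0166 ≈ 59.86, so AQI = 60.
AQIs: Ulaanbaatar=268, Riyadh=232, Dhaka=78, Salt Lake City=60. Sum = 268 + 232 + 78 + 60 = 638.

638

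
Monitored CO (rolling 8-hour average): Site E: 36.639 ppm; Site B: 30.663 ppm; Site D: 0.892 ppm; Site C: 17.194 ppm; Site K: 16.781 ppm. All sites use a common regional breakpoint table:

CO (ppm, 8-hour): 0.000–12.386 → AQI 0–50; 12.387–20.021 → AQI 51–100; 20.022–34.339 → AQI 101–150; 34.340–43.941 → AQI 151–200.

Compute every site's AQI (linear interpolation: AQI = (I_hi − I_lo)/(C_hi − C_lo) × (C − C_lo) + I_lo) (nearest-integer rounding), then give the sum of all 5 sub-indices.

Site E: row 34.340–43.941 (AQI 151–200). (200−151)·(36.639−34.340)/(43.941−34.340) + 151 = 49·2.299/9.601 + 151 ≈ 162.73 → 163.
Site B: 30.663 ∈ [20.022, 34.339] ↔ index [101, 150].
101 + (30.663−20.022)·(150−101)/(34.339−20.022) = 101 + 10.641·49/14.317 ≈ 137.42, so AQI = 137.
Site D 0.892: bracket 0.000–12.386 → index 0–50; slope 50/12.386, offset 0.892.
AQI = 0 + 50/12.386·0.892 ≈ 3.60 ⇒ 4.
Site C: row 12.387–20.021 (AQI 51–100). (100−51)·(17.194−12.387)/(20.021−12.387) + 51 = 49·4.807/7.634 + 51 ≈ 81.85 → 82.
Site K 16.781: bracket 12.387–20.021 → index 51–100; slope 49/7.634, offset 4.394.
AQI = 51 + 49/7.634·4.394 ≈ 79.20 ⇒ 79.
AQIs: Site E=163, Site B=137, Site D=4, Site C=82, Site K=79. Sum = 163 + 137 + 4 + 82 + 79 = 465.

465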